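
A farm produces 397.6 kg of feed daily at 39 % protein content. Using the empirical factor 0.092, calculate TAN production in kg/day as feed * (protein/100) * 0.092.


Protein in feed = 397.6 * 39/100 = 155.064 kg/day
TAN = protein * 0.092 = 155.064 * 0.092 = 14.265888 kg/day

14.265888 kg/day


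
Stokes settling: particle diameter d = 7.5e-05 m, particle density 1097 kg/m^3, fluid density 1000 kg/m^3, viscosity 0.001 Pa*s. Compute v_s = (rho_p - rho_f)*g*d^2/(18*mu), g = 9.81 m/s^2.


Density difference: rho_p - rho_f = 1097 - 1000 = 97 kg/m^3
d^2 = (7.5e-05)^2 = 5.625e-09 m^2
Numerator = (rho_p - rho_f) * g * d^2 = 97 * 9.81 * 5.625e-09 = 5.3525813e-06
Denominator = 18 * mu = 18 * 0.001 = 0.018
v_s = 5.3525813e-06 / 0.018 = 2.97366e-04 m/s
Check: Re = rho_f * v_s * d / mu = 1000 * 2.97366e-04 * 7.5e-05 / 0.001 = 0.0223 < 1, so Stokes' law applies.

2.97366e-04 m/s


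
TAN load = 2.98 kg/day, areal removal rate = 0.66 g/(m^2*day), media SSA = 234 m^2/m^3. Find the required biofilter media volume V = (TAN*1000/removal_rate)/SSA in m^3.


A = 2.98*1000 / 0.66 = 4515.1515 m^2
V = 4515.1515 / 234 = 19.2955

19.2955 m^3


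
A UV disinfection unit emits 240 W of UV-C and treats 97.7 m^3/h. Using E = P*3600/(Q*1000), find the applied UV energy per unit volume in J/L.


Energy delivered per hour = 240 W * 3600 s = 864000 J/h
Volume treated per hour = 97.7 m^3/h * 1000 = 97700 L/h
dose = 864000 / 97700 = 8.8434 J/L

8.8434 J/L


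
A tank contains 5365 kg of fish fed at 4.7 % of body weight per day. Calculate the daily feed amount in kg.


Feeding rate fraction = 4.7% / 100 = 0.047
Daily feed = 5365 kg * 0.047 = 252.155 kg/day

252.155 kg/day


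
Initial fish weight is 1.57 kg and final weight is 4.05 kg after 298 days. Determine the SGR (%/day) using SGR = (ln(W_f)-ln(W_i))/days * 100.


ln(W_f) = ln(4.05) = 1.3987169
ln(W_i) = ln(1.57) = 0.45107562
ln(W_f) - ln(W_i) = 1.3987169 - 0.45107562 = 0.94764128
SGR = 0.94764128 / 298 * 100 = 0.318 %/day

0.318 %/day


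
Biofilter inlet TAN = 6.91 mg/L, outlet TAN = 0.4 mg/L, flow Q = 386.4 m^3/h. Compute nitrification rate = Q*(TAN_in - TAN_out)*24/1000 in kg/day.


Concentration drop: TAN_in - TAN_out = 6.91 - 0.4 = 6.51 mg/L
Hourly TAN removed = Q * dTAN = 386.4 m^3/h * 6.51 mg/L = 2515.464 g/h  (m^3/h * mg/L = g/h)
Daily TAN removed = 2515.464 * 24 = 60371.136 g/day
Convert to kg/day: 60371.136 / 1000 = 60.371136 kg/day

60.371136 kg/day


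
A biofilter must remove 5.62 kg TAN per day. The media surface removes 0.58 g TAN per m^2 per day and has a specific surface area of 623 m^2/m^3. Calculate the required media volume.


A = 5.62*1000 / 0.58 = 9689.6552 m^2
V = 9689.6552 / 623 = 15.5532

15.5532 m^3


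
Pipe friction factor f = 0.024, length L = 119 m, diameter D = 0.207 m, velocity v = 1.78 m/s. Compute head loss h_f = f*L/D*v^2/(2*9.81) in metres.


v^2 = 1.78^2 = 3.1684 m^2/s^2
L/D = 119/0.207 = 574.87923
h_f = f*(L/D)*v^2/(2g) = 0.024 * 574.87923 * 3.1684 / 19.62 = 2.22807 m

2.22807 m


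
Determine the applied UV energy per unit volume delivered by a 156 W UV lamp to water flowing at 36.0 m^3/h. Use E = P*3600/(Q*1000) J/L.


Energy delivered per hour = 156 W * 3600 s = 561600 J/h
Volume treated per hour = 36.0 m^3/h * 1000 = 36000 L/h
dose = 561600 / 36000 = 15.6 J/L

15.6 J/L


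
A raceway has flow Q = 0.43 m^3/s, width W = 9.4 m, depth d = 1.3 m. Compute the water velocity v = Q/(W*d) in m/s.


Cross-sectional area = W * d = 9.4 * 1.3 = 12.22 m^2
Velocity = Q / A = 0.43 / 12.22 = 0.0351882 m/s

0.0351882 m/s


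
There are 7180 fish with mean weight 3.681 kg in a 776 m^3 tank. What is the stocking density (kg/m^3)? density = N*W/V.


Total biomass = 7180 fish * 3.681 kg = 26429.58 kg
Density = total biomass / volume = 26429.58 / 776 = 34.0587 kg/m^3

34.0587 kg/m^3


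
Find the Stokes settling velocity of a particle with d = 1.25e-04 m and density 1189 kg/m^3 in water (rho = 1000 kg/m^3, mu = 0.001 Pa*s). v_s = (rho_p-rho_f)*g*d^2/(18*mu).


Density difference: rho_p - rho_f = 1189 - 1000 = 189 kg/m^3
d^2 = (1.25e-04)^2 = 1.5625e-08 m^2
Numerator = (rho_p - rho_f) * g * d^2 = 189 * 9.81 * 1.5625e-08 = 2.8970156e-05
Denominator = 18 * mu = 18 * 0.001 = 0.018
v_s = 2.8970156e-05 / 0.018 = 0.00160945 m/s
Check: Re = rho_f * v_s * d / mu = 1000 * 0.00160945 * 1.25e-04 / 0.001 = 0.201 < 1, so Stokes' law applies.

0.00160945 m/s


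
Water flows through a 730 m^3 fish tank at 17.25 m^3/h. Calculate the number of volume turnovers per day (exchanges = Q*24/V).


Daily flow volume = 17.25 m^3/h * 24 h = 414 m^3/day
Exchanges = daily flow / tank volume = 414 / 730 = 0.567123 exchanges/day

0.567123 exchanges/day


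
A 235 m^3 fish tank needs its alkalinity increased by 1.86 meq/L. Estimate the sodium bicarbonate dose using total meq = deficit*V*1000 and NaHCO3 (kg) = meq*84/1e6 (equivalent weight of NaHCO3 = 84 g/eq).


Tank volume in L = 235 m^3 * 1000 = 235000 L
Total meq required = 1.86 meq/L * 235000 L = 437100 meq
NaHCO3 mass = 437100 meq * 84 mg/meq / 1e6 = 36.7164 kg

36.7164 kg


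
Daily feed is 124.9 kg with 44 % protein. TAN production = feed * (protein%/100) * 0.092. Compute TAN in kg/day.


Protein in feed = 124.9 * 44/100 = 54.956 kg/day
TAN = protein * 0.092 = 54.956 * 0.092 = 5.055952 kg/day

5.055952 kg/day


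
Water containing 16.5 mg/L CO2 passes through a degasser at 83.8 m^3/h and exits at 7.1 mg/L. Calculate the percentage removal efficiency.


CO2_out / CO2_in = 7.1 / 16.5 = 0.43030303
Fraction remaining = 0.43030303
efficiency = (1 - 0.43030303) * 100 = 56.9697 %

56.9697 %


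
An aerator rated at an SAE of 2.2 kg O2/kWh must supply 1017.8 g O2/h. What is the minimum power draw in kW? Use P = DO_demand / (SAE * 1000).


SAE in g O2/kWh = 2.2 * 1000 = 2200 g/kWh
P = DO_demand / SAE_g = 1017.8 / 2200 = 0.462636 kW

0.462636 kW


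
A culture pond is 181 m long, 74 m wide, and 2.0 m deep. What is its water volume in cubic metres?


Base area = L * W = 181 * 74 = 13394 m^2
Volume = area * depth = 13394 * 2.0 = 26788 m^3

26788 m^3


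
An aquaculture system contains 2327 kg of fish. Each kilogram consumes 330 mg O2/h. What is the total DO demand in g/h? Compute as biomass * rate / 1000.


Total O2 consumption (mg/h) = 2327 kg * 330 mg/(kg*h) = 767910 mg/h
Convert to g/h: 767910 / 1000 = 767.91 g/h

767.91 g/h


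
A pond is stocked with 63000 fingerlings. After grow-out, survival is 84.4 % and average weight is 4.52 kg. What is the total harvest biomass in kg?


Survivors = 63000 * 84.4/100 = 53172 fish
Harvest biomass = survivors * W_f = 53172 * 4.52 = 240337.44 kg

240337.44 kg


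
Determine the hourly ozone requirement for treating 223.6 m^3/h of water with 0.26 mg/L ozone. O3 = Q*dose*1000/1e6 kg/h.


O3 demand (mg/h) = Q * dose * 1000 = 223.6 * 0.26 * 1000 = 58136 mg/h
Convert mg to kg: 58136 / 1e6 = 0.058136 kg/h

0.058136 kg/h


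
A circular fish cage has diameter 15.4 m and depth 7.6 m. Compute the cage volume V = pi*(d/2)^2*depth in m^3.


r = d/2 = 15.4/2 = 7.7 m
Base area = pi*r^2 = pi*7.7^2 = 186.26503 m^2
Volume = 186.26503 * 7.6 = 1415.61 m^3

1415.61 m^3


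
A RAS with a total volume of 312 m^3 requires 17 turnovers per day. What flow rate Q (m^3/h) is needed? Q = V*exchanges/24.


Daily recirculation volume = 312 m^3 * 17 = 5304 m^3/day
Flow rate Q = daily volume / 24 h = 5304 / 24 = 221 m^3/h

221 m^3/h


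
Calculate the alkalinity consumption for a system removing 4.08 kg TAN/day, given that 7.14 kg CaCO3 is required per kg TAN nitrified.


Alkalinity factor: 7.14 kg CaCO3 consumed per kg TAN nitrified
alk = 4.08 kg TAN * 7.14 = 29.1312 kg CaCO3/day

29.1312 kg CaCO3/day


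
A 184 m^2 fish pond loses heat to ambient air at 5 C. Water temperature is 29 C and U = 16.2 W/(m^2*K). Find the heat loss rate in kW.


Temperature difference dT = 29 - 5 = 24 K
Heat loss (W) = U * A * dT = 16.2 * 184 * 24 = 71539.2 W
Convert to kW: 71539.2 / 1000 = 71.5392 kW

71.5392 kW


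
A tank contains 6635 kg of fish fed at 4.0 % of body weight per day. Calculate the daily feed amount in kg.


Feeding rate fraction = 4.0% / 100 = 0.04
Daily feed = 6635 kg * 0.04 = 265.4 kg/day

265.4 kg/day


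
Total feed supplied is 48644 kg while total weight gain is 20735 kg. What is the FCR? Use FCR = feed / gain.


FCR = feed consumed / weight gained
FCR = 48644 kg / 20735 kg = 2.34599

2.34599


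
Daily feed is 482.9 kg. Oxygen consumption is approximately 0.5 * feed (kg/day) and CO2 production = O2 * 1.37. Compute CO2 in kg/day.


O2 = 482.9 * 0.5 = 241.45
CO2 = 241.45 * 1.37 = 330.7865

330.7865 kg/day


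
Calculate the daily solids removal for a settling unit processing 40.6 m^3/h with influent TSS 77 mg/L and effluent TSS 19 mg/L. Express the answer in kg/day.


Concentration drop: TSS_in - TSS_out = 77 - 19 = 58 mg/L
Hourly solids removed = Q * dTSS = 40.6 m^3/h * 58 mg/L = 2354.8 g/h  (m^3/h * mg/L = g/h)
Daily solids removed = 2354.8 * 24 = 56515.2 g/day
Convert g to kg: 56515.2 / 1000 = 56.5152 kg/day

56.5152 kg/day


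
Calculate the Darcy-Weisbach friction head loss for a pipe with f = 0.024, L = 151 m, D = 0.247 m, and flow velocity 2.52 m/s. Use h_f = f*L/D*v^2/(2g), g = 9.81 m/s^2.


v^2 = 2.52^2 = 6.3504 m^2/s^2
L/D = 151/0.247 = 611.33603
h_f = f*(L/D)*v^2/(2g) = 0.024 * 611.33603 * 6.3504 / 19.62 = 4.7489 m

4.7489 m


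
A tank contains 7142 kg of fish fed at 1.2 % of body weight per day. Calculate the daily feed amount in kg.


Feeding rate fraction = 1.2% / 100 = 0.012
Daily feed = 7142 kg * 0.012 = 85.704 kg/day

85.704 kg/day


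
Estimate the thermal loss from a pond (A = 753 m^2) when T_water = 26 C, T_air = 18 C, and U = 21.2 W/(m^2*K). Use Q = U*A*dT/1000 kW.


Temperature difference dT = 26 - 18 = 8 K
Heat loss (W) = U * A * dT = 21.2 * 753 * 8 = 127708.8 W
Convert to kW: 127708.8 / 1000 = 127.7088 kW

127.7088 kW


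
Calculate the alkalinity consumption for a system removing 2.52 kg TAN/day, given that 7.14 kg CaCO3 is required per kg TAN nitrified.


Alkalinity factor: 7.14 kg CaCO3 consumed per kg TAN nitrified
alk = 2.52 kg TAN * 7.14 = 17.9928 kg CaCO3/day

17.9928 kg CaCO3/day


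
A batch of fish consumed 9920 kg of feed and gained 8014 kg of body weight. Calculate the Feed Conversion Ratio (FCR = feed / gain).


FCR = feed consumed / weight gained
FCR = 9920 kg / 8014 kg = 1.23783

1.23783


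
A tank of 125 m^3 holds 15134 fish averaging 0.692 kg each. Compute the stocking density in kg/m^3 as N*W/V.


Total biomass = 15134 fish * 0.692 kg = 10472.728 kg
Density = total biomass / volume = 10472.728 / 125 = 83.7818 kg/m^3

83.7818 kg/m^3


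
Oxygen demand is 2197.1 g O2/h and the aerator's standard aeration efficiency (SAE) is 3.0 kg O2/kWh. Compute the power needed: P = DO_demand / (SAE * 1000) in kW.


SAE in g O2/kWh = 3.0 * 1000 = 3000 g/kWh
P = DO_demand / SAE_g = 2197.1 / 3000 = 0.732367 kW

0.732367 kW


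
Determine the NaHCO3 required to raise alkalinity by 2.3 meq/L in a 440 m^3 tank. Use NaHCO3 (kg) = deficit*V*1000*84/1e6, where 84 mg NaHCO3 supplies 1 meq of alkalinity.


Tank volume in L = 440 m^3 * 1000 = 440000 L
Total meq required = 2.3 meq/L * 440000 L = 1012000 meq
NaHCO3 mass = 1012000 meq * 84 mg/meq / 1e6 = 85.008 kg

85.008 kg


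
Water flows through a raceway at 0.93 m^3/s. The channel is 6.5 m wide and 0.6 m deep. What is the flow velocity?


Cross-sectional area = W * d = 6.5 * 0.6 = 3.9 m^2
Velocity = Q / A = 0.93 / 3.9 = 0.238462 m/s

0.238462 m/s


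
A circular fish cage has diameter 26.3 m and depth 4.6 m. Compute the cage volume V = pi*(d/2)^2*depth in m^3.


r = d/2 = 26.3/2 = 13.15 m
Base area = pi*r^2 = pi*13.15^2 = 543.25206 m^2
Volume = 543.25206 * 4.6 = 2498.96 m^3

2498.96 m^3


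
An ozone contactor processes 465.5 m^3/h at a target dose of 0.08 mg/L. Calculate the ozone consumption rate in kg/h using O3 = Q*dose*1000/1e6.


O3 demand (mg/h) = Q * dose * 1000 = 465.5 * 0.08 * 1000 = 37240 mg/h
Convert mg to kg: 37240 / 1e6 = 0.03724 kg/h

0.03724 kg/h


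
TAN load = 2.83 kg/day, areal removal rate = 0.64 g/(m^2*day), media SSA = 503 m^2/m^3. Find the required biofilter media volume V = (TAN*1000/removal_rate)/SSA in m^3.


A = 2.83*1000 / 0.64 = 4421.875 m^2
V = 4421.875 / 503 = 8.791

8.791 m^3


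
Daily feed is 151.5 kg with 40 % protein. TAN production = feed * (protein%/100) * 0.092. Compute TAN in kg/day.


Protein in feed = 151.5 * 40/100 = 60.6 kg/day
TAN = protein * 0.092 = 60.6 * 0.092 = 5.5752 kg/day

5.5752 kg/day


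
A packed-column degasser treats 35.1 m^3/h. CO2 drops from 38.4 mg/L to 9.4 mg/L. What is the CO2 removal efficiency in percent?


CO2_out / CO2_in = 9.4 / 38.4 = 0.24479167
Fraction remaining = 0.24479167
efficiency = (1 - 0.24479167) * 100 = 75.5208 %

75.5208 %


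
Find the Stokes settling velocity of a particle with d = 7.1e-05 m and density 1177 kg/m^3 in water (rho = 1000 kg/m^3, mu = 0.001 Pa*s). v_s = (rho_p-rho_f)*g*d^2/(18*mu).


Density difference: rho_p - rho_f = 1177 - 1000 = 177 kg/m^3
d^2 = (7.1e-05)^2 = 5.041e-09 m^2
Numerator = (rho_p - rho_f) * g * d^2 = 177 * 9.81 * 5.041e-09 = 8.7530412e-06
Denominator = 18 * mu = 18 * 0.001 = 0.018
v_s = 8.7530412e-06 / 0.018 = 4.8628e-04 m/s
Check: Re = rho_f * v_s * d / mu = 1000 * 4.8628e-04 * 7.1e-05 / 0.001 = 0.0345 < 1, so Stokes' law applies.

4.8628e-04 m/s


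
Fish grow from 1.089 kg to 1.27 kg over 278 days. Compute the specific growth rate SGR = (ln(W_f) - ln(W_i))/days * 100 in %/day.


ln(W_f) = ln(1.27) = 0.2390169
ln(W_i) = ln(1.089) = 0.085259844
ln(W_f) - ln(W_i) = 0.2390169 - 0.085259844 = 0.15375706
SGR = 0.15375706 / 278 * 100 = 0.0553083 %/day

0.0553083 %/day


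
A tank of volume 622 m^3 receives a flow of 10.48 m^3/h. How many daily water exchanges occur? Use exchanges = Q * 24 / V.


Daily flow volume = 10.48 m^3/h * 24 h = 251.52 m^3/day
Exchanges = daily flow / tank volume = 251.52 / 622 = 0.404373 exchanges/day

0.404373 exchanges/day


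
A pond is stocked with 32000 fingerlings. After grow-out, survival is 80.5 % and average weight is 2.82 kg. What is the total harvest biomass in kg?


Survivors = 32000 * 80.5/100 = 25760 fish
Harvest biomass = survivors * W_f = 25760 * 2.82 = 72643.2 kg

72643.2 kg


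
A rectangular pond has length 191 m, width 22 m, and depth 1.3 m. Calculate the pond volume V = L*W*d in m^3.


Base area = L * W = 191 * 22 = 4202 m^2
Volume = area * depth = 4202 * 1.3 = 5462.6 m^3

5462.6 m^3


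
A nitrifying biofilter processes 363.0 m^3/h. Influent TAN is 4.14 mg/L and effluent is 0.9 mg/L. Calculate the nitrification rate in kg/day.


Concentration drop: TAN_in - TAN_out = 4.14 - 0.9 = 3.24 mg/L
Hourly TAN removed = Q * dTAN = 363.0 m^3/h * 3.24 mg/L = 1176.12 g/h  (m^3/h * mg/L = g/h)
Daily TAN removed = 1176.12 * 24 = 28226.88 g/day
Convert to kg/day: 28226.88 / 1000 = 28.22688 kg/day

28.22688 kg/day


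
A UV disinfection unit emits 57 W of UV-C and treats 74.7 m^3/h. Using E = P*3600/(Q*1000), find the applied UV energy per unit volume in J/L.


Energy delivered per hour = 57 W * 3600 s = 205200 J/h
Volume treated per hour = 74.7 m^3/h * 1000 = 74700 L/h
dose = 205200 / 74700 = 2.74699 J/L

2.74699 J/L


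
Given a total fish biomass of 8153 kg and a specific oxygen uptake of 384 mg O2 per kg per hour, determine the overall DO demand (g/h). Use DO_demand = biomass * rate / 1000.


Total O2 consumption (mg/h) = 8153 kg * 384 mg/(kg*h) = 3130752 mg/h
Convert to g/h: 3130752 / 1000 = 3130.752 g/h

3130.752 g/h


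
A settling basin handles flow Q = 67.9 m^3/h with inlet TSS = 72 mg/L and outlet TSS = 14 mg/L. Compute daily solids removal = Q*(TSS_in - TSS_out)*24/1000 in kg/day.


Concentration drop: TSS_in - TSS_out = 72 - 14 = 58 mg/L
Hourly solids removed = Q * dTSS = 67.9 m^3/h * 58 mg/L = 3938.2 g/h  (m^3/h * mg/L = g/h)
Daily solids removed = 3938.2 * 24 = 94516.8 g/day
Convert g to kg: 94516.8 / 1000 = 94.5168 kg/day

94.5168 kg/day


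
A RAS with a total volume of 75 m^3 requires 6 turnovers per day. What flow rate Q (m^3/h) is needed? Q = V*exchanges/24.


Daily recirculation volume = 75 m^3 * 6 = 450 m^3/day
Flow rate Q = daily volume / 24 h = 450 / 24 = 18.75 m^3/h

18.75 m^3/h


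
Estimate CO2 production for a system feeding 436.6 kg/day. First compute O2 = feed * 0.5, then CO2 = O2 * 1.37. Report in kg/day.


O2 = 436.6 * 0.5 = 218.3
CO2 = 218.3 * 1.37 = 299.071

299.071 kg/day


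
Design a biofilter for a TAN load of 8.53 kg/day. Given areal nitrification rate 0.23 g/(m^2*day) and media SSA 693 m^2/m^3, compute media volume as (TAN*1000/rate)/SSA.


A = 8.53*1000 / 0.23 = 37086.957 m^2
V = 37086.957 / 693 = 53.5165

53.5165 m^3


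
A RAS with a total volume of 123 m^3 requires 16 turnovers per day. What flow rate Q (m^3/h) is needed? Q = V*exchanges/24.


Daily recirculation volume = 123 m^3 * 16 = 1968 m^3/day
Flow rate Q = daily volume / 24 h = 1968 / 24 = 82 m^3/h

82 m^3/h


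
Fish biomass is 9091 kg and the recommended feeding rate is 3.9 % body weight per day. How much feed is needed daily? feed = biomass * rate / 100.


Feeding rate fraction = 3.9% / 100 = 0.039
Daily feed = 9091 kg * 0.039 = 354.549 kg/day

354.549 kg/day


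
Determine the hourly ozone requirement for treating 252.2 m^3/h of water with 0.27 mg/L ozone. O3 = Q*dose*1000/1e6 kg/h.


O3 demand (mg/h) = Q * dose * 1000 = 252.2 * 0.27 * 1000 = 68094 mg/h
Convert mg to kg: 68094 / 1e6 = 0.068094 kg/h

0.068094 kg/h


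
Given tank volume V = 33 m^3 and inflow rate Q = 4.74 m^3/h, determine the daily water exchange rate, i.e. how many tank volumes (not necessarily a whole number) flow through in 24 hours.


Daily flow volume = 4.74 m^3/h * 24 h = 113.76 m^3/day
Exchanges = daily flow / tank volume = 113.76 / 33 = 3.44727 exchanges/day

3.44727 exchanges/day


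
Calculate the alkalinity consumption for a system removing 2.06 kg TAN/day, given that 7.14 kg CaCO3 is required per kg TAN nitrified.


Alkalinity factor: 7.14 kg CaCO3 consumed per kg TAN nitrified
alk = 2.06 kg TAN * 7.14 = 14.7084 kg CaCO3/day

14.7084 kg CaCO3/day


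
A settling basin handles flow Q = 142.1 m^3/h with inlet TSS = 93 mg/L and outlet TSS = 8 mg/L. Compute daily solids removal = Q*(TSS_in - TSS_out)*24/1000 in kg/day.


Concentration drop: TSS_in - TSS_out = 93 - 8 = 85 mg/L
Hourly solids removed = Q * dTSS = 142.1 m^3/h * 85 mg/L = 12078.5 g/h  (m^3/h * mg/L = g/h)
Daily solids removed = 12078.5 * 24 = 289884 g/day
Convert g to kg: 289884 / 1000 = 289.884 kg/day

289.884 kg/day


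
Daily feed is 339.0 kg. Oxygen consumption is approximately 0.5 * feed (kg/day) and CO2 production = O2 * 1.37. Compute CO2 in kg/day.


O2 = 339.0 * 0.5 = 169.5
CO2 = 169.5 * 1.37 = 232.215

232.215 kg/day


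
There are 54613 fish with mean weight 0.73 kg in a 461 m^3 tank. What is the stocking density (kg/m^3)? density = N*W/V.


Total biomass = 54613 fish * 0.73 kg = 39867.49 kg
Density = total biomass / volume = 39867.49 / 461 = 86.4805 kg/m^3

86.4805 kg/m^3


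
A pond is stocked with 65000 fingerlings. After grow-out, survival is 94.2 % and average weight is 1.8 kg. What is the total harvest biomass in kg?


Survivors = 65000 * 94.2/100 = 61230 fish
Harvest biomass = survivors * W_f = 61230 * 1.8 = 110214 kg

110214 kg


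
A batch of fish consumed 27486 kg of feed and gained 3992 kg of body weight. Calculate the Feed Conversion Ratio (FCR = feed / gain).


FCR = feed consumed / weight gained
FCR = 27486 kg / 3992 kg = 6.88527

6.88527


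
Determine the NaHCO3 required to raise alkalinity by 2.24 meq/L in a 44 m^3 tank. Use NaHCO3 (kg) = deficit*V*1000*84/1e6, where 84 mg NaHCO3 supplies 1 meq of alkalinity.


Tank volume in L = 44 m^3 * 1000 = 44000 L
Total meq required = 2.24 meq/L * 44000 L = 98560 meq
NaHCO3 mass = 98560 meq * 84 mg/meq / 1e6 = 8.27904 kg

8.27904 kg


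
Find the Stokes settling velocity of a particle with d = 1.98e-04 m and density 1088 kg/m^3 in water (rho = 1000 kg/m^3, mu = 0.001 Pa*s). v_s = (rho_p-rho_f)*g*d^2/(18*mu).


Density difference: rho_p - rho_f = 1088 - 1000 = 88 kg/m^3
d^2 = (1.98e-04)^2 = 3.9204e-08 m^2
Numerator = (rho_p - rho_f) * g * d^2 = 88 * 9.81 * 3.9204e-08 = 3.3844029e-05
Denominator = 18 * mu = 18 * 0.001 = 0.018
v_s = 3.3844029e-05 / 0.018 = 0.00188022 m/s
Check: Re = rho_f * v_s * d / mu = 1000 * 0.00188022 * 1.98e-04 / 0.001 = 0.372 < 1, so Stokes' law applies.

0.00188022 m/s


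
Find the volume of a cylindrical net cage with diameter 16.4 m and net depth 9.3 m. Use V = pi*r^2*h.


r = d/2 = 16.4/2 = 8.2 m
Base area = pi*r^2 = pi*8.2^2 = 211.24069 m^2
Volume = 211.24069 * 9.3 = 1964.54 m^3

1964.54 m^3


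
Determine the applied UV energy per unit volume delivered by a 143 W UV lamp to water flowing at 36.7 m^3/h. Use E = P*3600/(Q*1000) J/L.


Energy delivered per hour = 143 W * 3600 s = 514800 J/h
Volume treated per hour = 36.7 m^3/h * 1000 = 36700 L/h
dose = 514800 / 36700 = 14.0272 J/L

14.0272 J/L


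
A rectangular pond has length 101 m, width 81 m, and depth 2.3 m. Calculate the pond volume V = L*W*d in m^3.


Base area = L * W = 101 * 81 = 8181 m^2
Volume = area * depth = 8181 * 2.3 = 18816.3 m^3

18816.3 m^3


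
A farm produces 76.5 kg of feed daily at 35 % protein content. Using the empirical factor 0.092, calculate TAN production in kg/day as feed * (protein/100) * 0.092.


Protein in feed = 76.5 * 35/100 = 26.775 kg/day
TAN = protein * 0.092 = 26.775 * 0.092 = 2.4633 kg/day

2.4633 kg/day


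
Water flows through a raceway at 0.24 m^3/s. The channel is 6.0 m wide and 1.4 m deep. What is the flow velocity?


Cross-sectional area = W * d = 6.0 * 1.4 = 8.4 m^2
Velocity = Q / A = 0.24 / 8.4 = 0.0285714 m/s

0.0285714 m/s


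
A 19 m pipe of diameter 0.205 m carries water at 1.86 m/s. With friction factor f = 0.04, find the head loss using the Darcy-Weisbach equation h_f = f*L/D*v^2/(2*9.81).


v^2 = 1.86^2 = 3.4596 m^2/s^2
L/D = 19/0.205 = 92.682927
h_f = f*(L/D)*v^2/(2g) = 0.04 * 92.682927 * 3.4596 / 19.62 = 0.653712 m

0.653712 m


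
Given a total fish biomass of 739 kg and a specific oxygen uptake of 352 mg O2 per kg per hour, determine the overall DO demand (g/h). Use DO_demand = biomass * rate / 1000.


Total O2 consumption (mg/h) = 739 kg * 352 mg/(kg*h) = 260128 mg/h
Convert to g/h: 260128 / 1000 = 260.128 g/h

260.128 g/h


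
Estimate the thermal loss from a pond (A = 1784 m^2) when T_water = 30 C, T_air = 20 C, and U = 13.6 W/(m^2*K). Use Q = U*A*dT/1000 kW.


Temperature difference dT = 30 - 20 = 10 K
Heat loss (W) = U * A * dT = 13.6 * 1784 * 10 = 242624 W
Convert to kW: 242624 / 1000 = 242.624 kW

242.624 kW


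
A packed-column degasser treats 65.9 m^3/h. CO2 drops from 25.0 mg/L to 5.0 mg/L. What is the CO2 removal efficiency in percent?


CO2_out / CO2_in = 5.0 / 25.0 = 0.2
Fraction remaining = 0.2
efficiency = (1 - 0.2) * 100 = 80 %

80 %


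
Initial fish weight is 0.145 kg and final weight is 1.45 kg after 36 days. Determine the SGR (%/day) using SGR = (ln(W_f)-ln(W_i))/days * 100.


ln(W_f) = ln(1.45) = 0.37156356
ln(W_i) = ln(0.145) = -1.9310215
ln(W_f) - ln(W_i) = 0.37156356 - -1.9310215 = 2.3025851
SGR = 2.3025851 / 36 * 100 = 6.39607 %/day

6.39607 %/day


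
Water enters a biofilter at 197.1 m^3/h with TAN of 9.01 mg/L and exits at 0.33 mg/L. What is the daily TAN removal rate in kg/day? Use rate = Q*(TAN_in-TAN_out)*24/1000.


Concentration drop: TAN_in - TAN_out = 9.01 - 0.33 = 8.68 mg/L
Hourly TAN removed = Q * dTAN = 197.1 m^3/h * 8.68 mg/L = 1710.828 g/h  (m^3/h * mg/L = g/h)
Daily TAN removed = 1710.828 * 24 = 41059.872 g/day
Convert to kg/day: 41059.872 / 1000 = 41.059872 kg/day

41.059872 kg/day


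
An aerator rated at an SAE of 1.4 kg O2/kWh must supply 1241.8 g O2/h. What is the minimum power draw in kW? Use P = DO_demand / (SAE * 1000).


SAE in g O2/kWh = 1.4 * 1000 = 1400 g/kWh
P = DO_demand / SAE_g = 1241.8 / 1400 = 0.887 kW

0.887 kW


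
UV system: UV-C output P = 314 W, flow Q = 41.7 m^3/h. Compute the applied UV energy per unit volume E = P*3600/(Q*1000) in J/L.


Energy delivered per hour = 314 W * 3600 s = 1130400 J/h
Volume treated per hour = 41.7 m^3/h * 1000 = 41700 L/h
dose = 1130400 / 41700 = 27.1079 J/L

27.1079 J/L


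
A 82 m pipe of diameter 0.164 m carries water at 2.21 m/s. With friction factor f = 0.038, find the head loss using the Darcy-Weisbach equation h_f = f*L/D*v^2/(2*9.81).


v^2 = 2.21^2 = 4.8841 m^2/s^2
L/D = 82/0.164 = 500
h_f = f*(L/D)*v^2/(2g) = 0.038 * 500 * 4.8841 / 19.62 = 4.72976 m

4.72976 m


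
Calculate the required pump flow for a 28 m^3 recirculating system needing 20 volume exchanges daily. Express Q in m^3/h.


Daily recirculation volume = 28 m^3 * 20 = 560 m^3/day
Flow rate Q = daily volume / 24 h = 560 / 24 = 23.3333 m^3/h

23.3333 m^3/h


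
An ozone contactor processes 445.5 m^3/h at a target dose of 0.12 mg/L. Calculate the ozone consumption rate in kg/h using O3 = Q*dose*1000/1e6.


O3 demand (mg/h) = Q * dose * 1000 = 445.5 * 0.12 * 1000 = 53460 mg/h
Convert mg to kg: 53460 / 1e6 = 0.05346 kg/h

0.05346 kg/h


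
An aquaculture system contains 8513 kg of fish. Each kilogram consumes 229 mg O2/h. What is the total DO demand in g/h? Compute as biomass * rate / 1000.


Total O2 consumption (mg/h) = 8513 kg * 229 mg/(kg*h) = 1949477 mg/h
Convert to g/h: 1949477 / 1000 = 1949.477 g/h

1949.477 g/h


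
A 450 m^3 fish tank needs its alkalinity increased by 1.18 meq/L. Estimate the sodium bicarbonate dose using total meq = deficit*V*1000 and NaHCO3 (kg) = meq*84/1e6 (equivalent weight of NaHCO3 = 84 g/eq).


Tank volume in L = 450 m^3 * 1000 = 450000 L
Total meq required = 1.18 meq/L * 450000 L = 531000 meq
NaHCO3 mass = 531000 meq * 84 mg/meq / 1e6 = 44.604 kg

44.604 kg


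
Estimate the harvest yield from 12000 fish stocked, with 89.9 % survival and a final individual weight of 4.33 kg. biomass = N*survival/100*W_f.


Survivors = 12000 * 89.9/100 = 10788 fish
Harvest biomass = survivors * W_f = 10788 * 4.33 = 46712.04 kg

46712.04 kg


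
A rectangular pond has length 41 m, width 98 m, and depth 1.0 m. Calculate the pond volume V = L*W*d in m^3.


Base area = L * W = 41 * 98 = 4018 m^2
Volume = area * depth = 4018 * 1.0 = 4018 m^3

4018 m^3


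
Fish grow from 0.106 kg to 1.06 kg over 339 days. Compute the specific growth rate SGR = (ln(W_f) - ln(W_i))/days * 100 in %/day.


ln(W_f) = ln(1.06) = 0.058268908
ln(W_i) = ln(0.106) = -2.2443162
ln(W_f) - ln(W_i) = 0.058268908 - -2.2443162 = 2.3025851
SGR = 2.3025851 / 339 * 100 = 0.679229 %/day

0.679229 %/day


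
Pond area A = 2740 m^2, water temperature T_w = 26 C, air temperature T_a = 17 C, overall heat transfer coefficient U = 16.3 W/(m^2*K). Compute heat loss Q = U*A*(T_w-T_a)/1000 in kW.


Temperature difference dT = 26 - 17 = 9 K
Heat loss (W) = U * A * dT = 16.3 * 2740 * 9 = 401958 W
Convert to kW: 401958 / 1000 = 401.958 kW

401.958 kW


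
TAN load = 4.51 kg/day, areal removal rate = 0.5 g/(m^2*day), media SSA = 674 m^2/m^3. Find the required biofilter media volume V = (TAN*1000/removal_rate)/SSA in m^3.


A = 4.51*1000 / 0.5 = 9020 m^2
V = 9020 / 674 = 13.3828

13.3828 m^3


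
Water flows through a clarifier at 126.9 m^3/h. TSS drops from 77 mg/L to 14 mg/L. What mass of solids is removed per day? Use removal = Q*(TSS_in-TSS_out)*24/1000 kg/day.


Concentration drop: TSS_in - TSS_out = 77 - 14 = 63 mg/L
Hourly solids removed = Q * dTSS = 126.9 m^3/h * 63 mg/L = 7994.7 g/h  (m^3/h * mg/L = g/h)
Daily solids removed = 7994.7 * 24 = 191872.8 g/day
Convert g to kg: 191872.8 / 1000 = 191.8728 kg/day

191.8728 kg/day


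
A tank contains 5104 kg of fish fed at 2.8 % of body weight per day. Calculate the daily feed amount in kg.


Feeding rate fraction = 2.8% / 100 = 0.028
Daily feed = 5104 kg * 0.028 = 142.912 kg/day

142.912 kg/day


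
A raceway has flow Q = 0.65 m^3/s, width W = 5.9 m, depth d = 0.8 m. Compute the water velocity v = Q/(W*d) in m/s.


Cross-sectional area = W * d = 5.9 * 0.8 = 4.72 m^2
Velocity = Q / A = 0.65 / 4.72 = 0.137712 m/s

0.137712 m/s


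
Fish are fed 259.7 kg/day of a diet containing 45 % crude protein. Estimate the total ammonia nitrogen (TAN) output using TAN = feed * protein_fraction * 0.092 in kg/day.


Protein in feed = 259.7 * 45/100 = 116.865 kg/day
TAN = protein * 0.092 = 116.865 * 0.092 = 10.75158 kg/day

10.75158 kg/day


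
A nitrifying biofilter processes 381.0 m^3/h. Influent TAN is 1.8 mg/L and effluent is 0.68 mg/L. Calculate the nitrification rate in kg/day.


Concentration drop: TAN_in - TAN_out = 1.8 - 0.68 = 1.12 mg/L
Hourly TAN removed = Q * dTAN = 381.0 m^3/h * 1.12 mg/L = 426.72 g/h  (m^3/h * mg/L = g/h)
Daily TAN removed = 426.72 * 24 = 10241.28 g/day
Convert to kg/day: 10241.28 / 1000 = 10.24128 kg/day

10.24128 kg/day


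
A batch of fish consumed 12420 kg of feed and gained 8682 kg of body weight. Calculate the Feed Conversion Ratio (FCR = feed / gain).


FCR = feed consumed / weight gained
FCR = 12420 kg / 8682 kg = 1.43055

1.43055


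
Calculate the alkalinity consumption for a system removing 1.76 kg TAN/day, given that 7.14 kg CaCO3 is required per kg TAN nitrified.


Alkalinity factor: 7.14 kg CaCO3 consumed per kg TAN nitrified
alk = 1.76 kg TAN * 7.14 = 12.5664 kg CaCO3/day

12.5664 kg CaCO3/day


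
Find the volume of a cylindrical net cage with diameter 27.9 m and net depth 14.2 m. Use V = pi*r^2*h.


r = d/2 = 27.9/2 = 13.95 m
Base area = pi*r^2 = pi*13.95^2 = 611.36178 m^2
Volume = 611.36178 * 14.2 = 8681.34 m^3

8681.34 m^3


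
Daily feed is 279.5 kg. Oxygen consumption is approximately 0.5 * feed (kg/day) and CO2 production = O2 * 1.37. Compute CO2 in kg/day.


O2 = 279.5 * 0.5 = 139.75
CO2 = 139.75 * 1.37 = 191.4575

191.4575 kg/day


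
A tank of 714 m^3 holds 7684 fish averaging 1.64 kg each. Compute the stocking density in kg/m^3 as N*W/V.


Total biomass = 7684 fish * 1.64 kg = 12601.76 kg
Density = total biomass / volume = 12601.76 / 714 = 17.6495 kg/m^3

17.6495 kg/m^3


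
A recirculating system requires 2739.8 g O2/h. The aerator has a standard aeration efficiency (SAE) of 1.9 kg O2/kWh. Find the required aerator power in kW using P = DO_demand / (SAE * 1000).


SAE in g O2/kWh = 1.9 * 1000 = 1900 g/kWh
P = DO_demand / SAE_g = 2739.8 / 1900 = 1.442 kW

1.442 kW


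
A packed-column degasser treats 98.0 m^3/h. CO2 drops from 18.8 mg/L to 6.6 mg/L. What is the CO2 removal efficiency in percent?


CO2_out / CO2_in = 6.6 / 18.8 = 0.35106383
Fraction remaining = 0.35106383
efficiency = (1 - 0.35106383) * 100 = 64.8936 %

64.8936 %


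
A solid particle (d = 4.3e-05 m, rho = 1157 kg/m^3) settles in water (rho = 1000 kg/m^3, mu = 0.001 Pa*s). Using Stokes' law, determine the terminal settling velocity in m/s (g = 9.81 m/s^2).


Density difference: rho_p - rho_f = 1157 - 1000 = 157 kg/m^3
d^2 = (4.3e-05)^2 = 1.849e-09 m^2
Numerator = (rho_p - rho_f) * g * d^2 = 157 * 9.81 * 1.849e-09 = 2.8477743e-06
Denominator = 18 * mu = 18 * 0.001 = 0.018
v_s = 2.8477743e-06 / 0.018 = 1.5821e-04 m/s
Check: Re = rho_f * v_s * d / mu = 1000 * 1.5821e-04 * 4.3e-05 / 0.001 = 0.0068 < 1, so Stokes' law applies.

1.5821e-04 m/s


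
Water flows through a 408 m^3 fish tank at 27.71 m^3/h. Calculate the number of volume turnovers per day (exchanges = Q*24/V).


Daily flow volume = 27.71 m^3/h * 24 h = 665.04 m^3/day
Exchanges = daily flow / tank volume = 665.04 / 408 = 1.63 exchanges/day

1.63 exchanges/day


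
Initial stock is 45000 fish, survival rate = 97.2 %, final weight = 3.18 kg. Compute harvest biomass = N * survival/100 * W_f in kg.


Survivors = 45000 * 97.2/100 = 43740 fish
Harvest biomass = survivors * W_f = 43740 * 3.18 = 139093.2 kg

139093.2 kg


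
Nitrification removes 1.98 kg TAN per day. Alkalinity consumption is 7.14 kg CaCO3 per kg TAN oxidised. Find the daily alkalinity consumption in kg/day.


Alkalinity factor: 7.14 kg CaCO3 consumed per kg TAN nitrified
alk = 1.98 kg TAN * 7.14 = 14.1372 kg CaCO3/day

14.1372 kg CaCO3/day


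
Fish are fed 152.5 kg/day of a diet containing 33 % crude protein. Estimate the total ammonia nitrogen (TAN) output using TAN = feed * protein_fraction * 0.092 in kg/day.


Protein in feed = 152.5 * 33/100 = 50.325 kg/day
TAN = protein * 0.092 = 50.325 * 0.092 = 4.6299 kg/day

4.6299 kg/day


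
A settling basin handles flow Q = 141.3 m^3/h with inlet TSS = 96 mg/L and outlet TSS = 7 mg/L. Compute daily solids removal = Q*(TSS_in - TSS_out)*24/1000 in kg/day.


Concentration drop: TSS_in - TSS_out = 96 - 7 = 89 mg/L
Hourly solids removed = Q * dTSS = 141.3 m^3/h * 89 mg/L = 12575.7 g/h  (m^3/h * mg/L = g/h)
Daily solids removed = 12575.7 * 24 = 301816.8 g/day
Convert g to kg: 301816.8 / 1000 = 301.8168 kg/day

301.8168 kg/day


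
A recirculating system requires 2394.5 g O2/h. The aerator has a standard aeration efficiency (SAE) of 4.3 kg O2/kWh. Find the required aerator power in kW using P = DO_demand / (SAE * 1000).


SAE in g O2/kWh = 4.3 * 1000 = 4300 g/kWh
P = DO_demand / SAE_g = 2394.5 / 4300 = 0.55686 kW

0.55686 kW


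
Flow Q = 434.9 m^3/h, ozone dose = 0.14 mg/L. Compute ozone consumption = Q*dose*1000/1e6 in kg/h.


O3 demand (mg/h) = Q * dose * 1000 = 434.9 * 0.14 * 1000 = 60886 mg/h
Convert mg to kg: 60886 / 1e6 = 0.060886 kg/h

0.060886 kg/h


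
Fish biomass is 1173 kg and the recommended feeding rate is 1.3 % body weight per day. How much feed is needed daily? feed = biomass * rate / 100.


Feeding rate fraction = 1.3% / 100 = 0.013
Daily feed = 1173 kg * 0.013 = 15.249 kg/day

15.249 kg/day


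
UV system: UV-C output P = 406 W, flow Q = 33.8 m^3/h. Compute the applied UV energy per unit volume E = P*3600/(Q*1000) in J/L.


Energy delivered per hour = 406 W * 3600 s = 1461600 J/h
Volume treated per hour = 33.8 m^3/h * 1000 = 33800 L/h
dose = 1461600 / 33800 = 43.2426 J/L

43.2426 J/L


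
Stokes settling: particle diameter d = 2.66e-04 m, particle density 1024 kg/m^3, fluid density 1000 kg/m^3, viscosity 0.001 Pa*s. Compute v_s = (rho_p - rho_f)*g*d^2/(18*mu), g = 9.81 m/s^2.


Density difference: rho_p - rho_f = 1024 - 1000 = 24 kg/m^3
d^2 = (2.66e-04)^2 = 7.0756e-08 m^2
Numerator = (rho_p - rho_f) * g * d^2 = 24 * 9.81 * 7.0756e-08 = 1.6658793e-05
Denominator = 18 * mu = 18 * 0.001 = 0.018
v_s = 1.6658793e-05 / 0.018 = 9.25488e-04 m/s
Check: Re = rho_f * v_s * d / mu = 1000 * 9.25488e-04 * 2.66e-04 / 0.001 = 0.246 < 1, so Stokes' law applies.

9.25488e-04 m/s


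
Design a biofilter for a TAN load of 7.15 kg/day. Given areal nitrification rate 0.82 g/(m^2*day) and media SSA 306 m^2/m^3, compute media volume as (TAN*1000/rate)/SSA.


A = 7.15*1000 / 0.82 = 8719.5122 m^2
V = 8719.5122 / 306 = 28.4951

28.4951 m^3


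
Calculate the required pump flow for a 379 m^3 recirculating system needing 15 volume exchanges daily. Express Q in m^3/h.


Daily recirculation volume = 379 m^3 * 15 = 5685 m^3/day
Flow rate Q = daily volume / 24 h = 5685 / 24 = 236.875 m^3/h

236.875 m^3/h


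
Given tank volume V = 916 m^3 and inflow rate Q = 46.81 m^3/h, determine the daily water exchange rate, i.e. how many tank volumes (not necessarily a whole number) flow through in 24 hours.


Daily flow volume = 46.81 m^3/h * 24 h = 1123.44 m^3/day
Exchanges = daily flow / tank volume = 1123.44 / 916 = 1.22646 exchanges/day

1.22646 exchanges/day


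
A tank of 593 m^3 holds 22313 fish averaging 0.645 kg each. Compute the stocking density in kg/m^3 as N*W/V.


Total biomass = 22313 fish * 0.645 kg = 14391.885 kg
Density = total biomass / volume = 14391.885 / 593 = 24.2696 kg/m^3

24.2696 kg/m^3


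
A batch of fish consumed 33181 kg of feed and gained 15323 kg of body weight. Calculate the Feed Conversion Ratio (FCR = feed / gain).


FCR = feed consumed / weight gained
FCR = 33181 kg / 15323 kg = 2.16544

2.16544


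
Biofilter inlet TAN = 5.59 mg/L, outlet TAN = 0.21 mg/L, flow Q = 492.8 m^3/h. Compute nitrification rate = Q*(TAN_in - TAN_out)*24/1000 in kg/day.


Concentration drop: TAN_in - TAN_out = 5.59 - 0.21 = 5.38 mg/L
Hourly TAN removed = Q * dTAN = 492.8 m^3/h * 5.38 mg/L = 2651.264 g/h  (m^3/h * mg/L = g/h)
Daily TAN removed = 2651.264 * 24 = 63630.336 g/day
Convert to kg/day: 63630.336 / 1000 = 63.630336 kg/day

63.630336 kg/day


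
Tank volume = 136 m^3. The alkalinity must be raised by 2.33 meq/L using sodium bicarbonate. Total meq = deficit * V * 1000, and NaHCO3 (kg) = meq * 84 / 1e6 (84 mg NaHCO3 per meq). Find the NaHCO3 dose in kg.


Tank volume in L = 136 m^3 * 1000 = 136000 L
Total meq required = 2.33 meq/L * 136000 L = 316880 meq
NaHCO3 mass = 316880 meq * 84 mg/meq / 1e6 = 26.6179 kg

26.6179 kg


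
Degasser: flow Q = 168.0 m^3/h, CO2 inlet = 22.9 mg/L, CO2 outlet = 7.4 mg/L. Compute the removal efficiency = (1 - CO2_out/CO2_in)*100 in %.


CO2_out / CO2_in = 7.4 / 22.9 = 0.3231441
Fraction remaining = 0.3231441
efficiency = (1 - 0.3231441) * 100 = 67.6856 %

67.6856 %


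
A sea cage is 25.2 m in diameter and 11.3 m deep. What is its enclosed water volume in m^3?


r = d/2 = 25.2/2 = 12.6 m
Base area = pi*r^2 = pi*12.6^2 = 498.75925 m^2
Volume = 498.75925 * 11.3 = 5635.98 m^3

5635.98 m^3


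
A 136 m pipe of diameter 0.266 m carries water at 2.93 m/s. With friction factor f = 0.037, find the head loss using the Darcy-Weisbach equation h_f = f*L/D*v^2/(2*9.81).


v^2 = 2.93^2 = 8.5849 m^2/s^2
L/D = 136/0.266 = 511.2782
h_f = f*(L/D)*v^2/(2g) = 0.037 * 511.2782 * 8.5849 / 19.62 = 8.27742 m

8.27742 m


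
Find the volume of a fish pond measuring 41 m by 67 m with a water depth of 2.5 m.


Base area = L * W = 41 * 67 = 2747 m^2
Volume = area * depth = 2747 * 2.5 = 6867.5 m^3

6867.5 m^3


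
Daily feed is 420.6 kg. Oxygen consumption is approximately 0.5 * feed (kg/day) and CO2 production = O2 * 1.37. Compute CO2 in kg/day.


O2 = 420.6 * 0.5 = 210.3
CO2 = 210.3 * 1.37 = 288.111

288.111 kg/day


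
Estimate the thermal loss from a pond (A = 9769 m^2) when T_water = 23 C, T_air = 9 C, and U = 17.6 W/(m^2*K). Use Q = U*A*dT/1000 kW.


Temperature difference dT = 23 - 9 = 14 K
Heat loss (W) = U * A * dT = 17.6 * 9769 * 14 = 2407081.6 W
Convert to kW: 2407081.6 / 1000 = 2407.0816 kW

2407.0816 kW


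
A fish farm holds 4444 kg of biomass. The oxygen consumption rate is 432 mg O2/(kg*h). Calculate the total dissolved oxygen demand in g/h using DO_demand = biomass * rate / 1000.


Total O2 consumption (mg/h) = 4444 kg * 432 mg/(kg*h) = 1919808 mg/h
Convert to g/h: 1919808 / 1000 = 1919.808 g/h

1919.808 g/h


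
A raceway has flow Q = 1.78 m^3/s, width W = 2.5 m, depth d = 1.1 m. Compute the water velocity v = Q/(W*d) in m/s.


Cross-sectional area = W * d = 2.5 * 1.1 = 2.75 m^2
Velocity = Q / A = 1.78 / 2.75 = 0.647273 m/s

0.647273 m/s


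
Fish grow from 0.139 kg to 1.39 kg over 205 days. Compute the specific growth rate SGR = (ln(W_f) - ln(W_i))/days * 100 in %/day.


ln(W_f) = ln(1.39) = 0.32930375
ln(W_i) = ln(0.139) = -1.9732813
ln(W_f) - ln(W_i) = 0.32930375 - -1.9732813 = 2.3025851
SGR = 2.3025851 / 205 * 100 = 1.12321 %/day

1.12321 %/day


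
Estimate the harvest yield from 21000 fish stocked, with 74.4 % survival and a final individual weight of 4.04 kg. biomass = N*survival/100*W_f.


Survivors = 21000 * 74.4/100 = 15624 fish
Harvest biomass = survivors * W_f = 15624 * 4.04 = 63120.96 kg

63120.96 kg


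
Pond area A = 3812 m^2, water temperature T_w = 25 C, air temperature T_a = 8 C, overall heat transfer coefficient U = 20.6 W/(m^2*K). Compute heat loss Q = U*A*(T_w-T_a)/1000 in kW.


Temperature difference dT = 25 - 8 = 17 K
Heat loss (W) = U * A * dT = 20.6 * 3812 * 17 = 1334962.4 W
Convert to kW: 1334962.4 / 1000 = 1334.9624 kW

1334.9624 kW
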